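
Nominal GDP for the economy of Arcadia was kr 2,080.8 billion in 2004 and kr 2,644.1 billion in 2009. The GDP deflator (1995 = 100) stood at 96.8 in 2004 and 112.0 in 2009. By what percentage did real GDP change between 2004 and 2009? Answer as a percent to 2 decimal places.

9.83%

Deflate each year: 2004 → 2080.8/0.968 = 2149.59; 2009 → 2644.1/1.120 = 2360.80.
So real GDP changed by 2360.80/2149.59 − 1 = 0.0983, i.e. 9.83%.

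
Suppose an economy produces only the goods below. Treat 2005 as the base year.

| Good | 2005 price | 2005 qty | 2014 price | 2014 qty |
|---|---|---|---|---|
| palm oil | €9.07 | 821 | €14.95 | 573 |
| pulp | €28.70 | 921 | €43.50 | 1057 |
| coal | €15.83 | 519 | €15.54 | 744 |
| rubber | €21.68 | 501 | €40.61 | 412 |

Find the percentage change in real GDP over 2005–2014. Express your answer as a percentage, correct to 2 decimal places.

Real GDP 2005 = Nominal GDP 2005 = 9.07·821 + 28.70·921 + 15.83·519 + 21.68·501 = 52956.62.
Real GDP 2014 (at 2005 prices) = 9.07·573 + 28.70·1057 + 15.83·744 + 21.68·412 = 56242.69.
Real growth = 56242.69/52956.62 − 1 = 0.0621.

6.21%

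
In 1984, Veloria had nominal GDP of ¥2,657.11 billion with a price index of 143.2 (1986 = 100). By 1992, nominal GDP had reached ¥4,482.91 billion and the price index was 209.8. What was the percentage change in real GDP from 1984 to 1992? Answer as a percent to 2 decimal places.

15.16%

Real GDP 1984 = 2657.11 / 1.432 = 1855.52.
Real GDP 1992 = 4482.91 / 2.098 = 2136.75.
Real growth = 2136.75 / 1855.52 − 1 = 0.1516.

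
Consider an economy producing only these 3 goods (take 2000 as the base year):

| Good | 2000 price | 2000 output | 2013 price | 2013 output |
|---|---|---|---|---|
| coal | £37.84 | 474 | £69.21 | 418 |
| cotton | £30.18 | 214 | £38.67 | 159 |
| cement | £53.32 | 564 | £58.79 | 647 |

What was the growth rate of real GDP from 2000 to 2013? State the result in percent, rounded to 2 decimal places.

Real GDP 2000 = Nominal GDP 2000 = 37.84·474 + 30.18·214 + 53.32·564 = 54467.16.
Real GDP 2013 (at 2000 prices) = 37.84·418 + 30.18·159 + 53.32·647 = 55113.78.
Real growth = 55113.78/54467.16 − 1 = 0.0119.

1.19%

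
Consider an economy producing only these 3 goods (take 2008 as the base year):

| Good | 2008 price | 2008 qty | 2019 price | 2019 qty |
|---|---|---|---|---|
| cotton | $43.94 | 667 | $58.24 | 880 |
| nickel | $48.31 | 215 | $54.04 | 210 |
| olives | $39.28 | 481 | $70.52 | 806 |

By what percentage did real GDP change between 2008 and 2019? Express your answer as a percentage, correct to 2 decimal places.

Real GDP 2008 = Nominal GDP 2008 = 43.94·667 + 48.31·215 + 39.28·481 = 58588.31.
Real GDP 2019 (at 2008 prices) = 43.94·880 + 48.31·210 + 39.28·806 = 80471.98.
Real growth = 80471.98/58588.31 − 1 = 0.3735.

37.35%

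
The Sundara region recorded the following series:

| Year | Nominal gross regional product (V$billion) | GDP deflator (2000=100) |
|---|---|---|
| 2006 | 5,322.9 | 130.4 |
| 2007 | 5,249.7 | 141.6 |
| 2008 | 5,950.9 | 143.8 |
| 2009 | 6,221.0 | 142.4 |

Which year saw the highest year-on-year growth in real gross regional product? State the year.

2007: real = 5249.7/1.416 = 3707.42; growth vs 2006 (4081.98) = -9.18%.
2008: real = 5950.9/1.438 = 4138.32; growth vs 2007 (3707.42) = 11.62%.
2009: real = 6221.0/1.424 = 4368.68; growth vs 2008 (4138.32) = 5.57%.

2008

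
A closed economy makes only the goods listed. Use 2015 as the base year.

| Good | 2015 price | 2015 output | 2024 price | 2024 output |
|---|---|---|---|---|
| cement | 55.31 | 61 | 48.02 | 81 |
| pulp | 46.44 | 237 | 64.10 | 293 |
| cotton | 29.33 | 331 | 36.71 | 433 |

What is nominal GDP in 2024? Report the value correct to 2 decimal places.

Nominal GDP 2024 = Σ (p_2024 × q_2024) = 48.02·81 + 64.10·293 + 36.71·433 = 38566.35.

38566.35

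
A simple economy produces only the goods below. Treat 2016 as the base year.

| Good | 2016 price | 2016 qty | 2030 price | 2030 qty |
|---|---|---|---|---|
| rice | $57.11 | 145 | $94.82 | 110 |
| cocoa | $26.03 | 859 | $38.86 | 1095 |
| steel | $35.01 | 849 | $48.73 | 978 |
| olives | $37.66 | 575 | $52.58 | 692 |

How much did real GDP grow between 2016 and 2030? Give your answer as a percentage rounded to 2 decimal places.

15.93%

Real GDP 2016 = Nominal GDP 2016 = 57.11·145 + 26.03·859 + 35.01·849 + 37.66·575 = 82018.71.
Real GDP 2030 (at 2016 prices) = 57.11·110 + 26.03·1095 + 35.01·978 + 37.66·692 = 95085.45.
Real growth = 95085.45/82018.71 − 1 = 0.1593.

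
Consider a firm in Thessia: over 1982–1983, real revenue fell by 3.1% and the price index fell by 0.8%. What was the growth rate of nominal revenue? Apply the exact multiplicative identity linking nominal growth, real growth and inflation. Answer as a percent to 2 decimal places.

-3.88%

(1 + g_nom) = (1 + g_real)(1 + π) = 0.9690 × 0.9920 = 0.96125.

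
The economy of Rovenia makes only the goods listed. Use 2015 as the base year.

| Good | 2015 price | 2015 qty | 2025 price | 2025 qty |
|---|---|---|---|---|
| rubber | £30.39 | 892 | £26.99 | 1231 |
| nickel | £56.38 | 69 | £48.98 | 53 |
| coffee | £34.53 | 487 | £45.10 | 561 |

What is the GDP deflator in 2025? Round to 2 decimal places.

102.26

Nominal GDP 2025 = 26.99·1231 + 48.98·53 + 45.10·561 = 61121.73.
Real GDP 2025 (at 2015 prices) = 30.39·1231 + 56.38·53 + 34.53·561 = 59769.56.
Deflator = Nominal/Real × 100 = 61121.73/59769.56 × 100 = 102.262.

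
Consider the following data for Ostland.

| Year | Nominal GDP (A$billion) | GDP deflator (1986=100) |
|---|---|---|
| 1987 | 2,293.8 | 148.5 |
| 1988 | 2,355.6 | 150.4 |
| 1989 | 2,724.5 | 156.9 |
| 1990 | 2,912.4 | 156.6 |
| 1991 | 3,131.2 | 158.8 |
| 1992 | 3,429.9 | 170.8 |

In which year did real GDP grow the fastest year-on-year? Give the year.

1989

1988: real = 2355.6/1.504 = 1566.22; growth vs 1987 (1544.65) = 1.40%.
1989: real = 2724.5/1.569 = 1736.46; growth vs 1988 (1566.22) = 10.87%.
1990: real = 2912.4/1.566 = 1859.77; growth vs 1989 (1736.46) = 7.10%.
1991: real = 3131.2/1.588 = 1971.79; growth vs 1990 (1859.77) = 6.02%.
1992: real = 3429.9/1.708 = 2008.14; growth vs 1991 (1971.79) = 1.84%.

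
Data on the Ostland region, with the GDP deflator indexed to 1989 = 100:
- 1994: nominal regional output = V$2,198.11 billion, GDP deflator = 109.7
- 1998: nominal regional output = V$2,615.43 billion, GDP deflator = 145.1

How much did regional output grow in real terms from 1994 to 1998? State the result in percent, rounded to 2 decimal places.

Real regional output 1994 = 2198.11 / 1.097 = 2003.75.
Real regional output 1998 = 2615.43 / 1.451 = 1802.50.
Real growth = 1802.50 / 2003.75 − 1 = -0.1004.

-10.04%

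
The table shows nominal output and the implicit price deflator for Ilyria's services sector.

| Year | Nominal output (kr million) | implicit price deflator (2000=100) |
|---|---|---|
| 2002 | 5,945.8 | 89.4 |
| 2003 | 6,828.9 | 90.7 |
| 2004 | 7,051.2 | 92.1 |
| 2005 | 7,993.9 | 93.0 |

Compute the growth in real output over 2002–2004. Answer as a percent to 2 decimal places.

Real output 2002 = 5945.8/0.894 = 6650.78.
Real output 2004 = 7051.2/0.921 = 7656.03.
Change = 7656.03/6650.78 − 1 = 0.1511.

15.11%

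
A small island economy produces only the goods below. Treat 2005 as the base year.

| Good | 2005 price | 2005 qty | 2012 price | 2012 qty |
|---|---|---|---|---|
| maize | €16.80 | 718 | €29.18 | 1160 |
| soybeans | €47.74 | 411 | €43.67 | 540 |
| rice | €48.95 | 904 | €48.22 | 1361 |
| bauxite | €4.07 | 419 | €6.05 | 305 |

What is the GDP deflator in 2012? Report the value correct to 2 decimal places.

Nominal GDP 2012 = 29.18·1160 + 43.67·540 + 48.22·1361 + 6.05·305 = 124903.27.
Real GDP 2012 (at 2005 prices) = 16.80·1160 + 47.74·540 + 48.95·1361 + 4.07·305 = 113129.90.
Deflator = Nominal/Real × 100 = 124903.27/113129.90 × 100 = 110.407.

110.41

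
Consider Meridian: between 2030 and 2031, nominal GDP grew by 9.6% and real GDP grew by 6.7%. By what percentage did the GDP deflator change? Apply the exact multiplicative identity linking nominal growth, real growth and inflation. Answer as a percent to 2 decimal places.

(1 + g_nom) = (1 + g_real)(1 + π), so π = 1.0960 / 1.0670 − 1 = 0.02718.

2.72%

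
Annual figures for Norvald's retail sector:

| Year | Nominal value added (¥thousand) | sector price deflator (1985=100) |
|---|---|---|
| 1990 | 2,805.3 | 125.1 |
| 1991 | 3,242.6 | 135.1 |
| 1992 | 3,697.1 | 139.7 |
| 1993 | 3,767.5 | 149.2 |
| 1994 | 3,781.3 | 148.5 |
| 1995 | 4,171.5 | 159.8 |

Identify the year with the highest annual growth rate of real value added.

1992

1991: real = 3242.6/1.351 = 2400.15; growth vs 1990 (2242.45) = 7.03%.
1992: real = 3697.1/1.397 = 2646.46; growth vs 1991 (2400.15) = 10.26%.
1993: real = 3767.5/1.492 = 2525.13; growth vs 1992 (2646.46) = -4.58%.
1994: real = 3781.3/1.485 = 2546.33; growth vs 1993 (2525.13) = 0.84%.
1995: real = 4171.5/1.598 = 2610.45; growth vs 1994 (2546.33) = 2.52%.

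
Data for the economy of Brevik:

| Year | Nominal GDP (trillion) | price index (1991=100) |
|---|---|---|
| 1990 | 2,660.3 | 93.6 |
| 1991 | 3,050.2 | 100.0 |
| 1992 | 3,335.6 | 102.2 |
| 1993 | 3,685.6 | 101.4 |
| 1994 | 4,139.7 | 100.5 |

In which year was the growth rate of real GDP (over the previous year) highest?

1991: real = 3050.2/1.000 = 3050.20; growth vs 1990 (2842.20) = 7.32%.
1992: real = 3335.6/1.022 = 3263.80; growth vs 1991 (3050.20) = 7.00%.
1993: real = 3685.6/1.014 = 3634.71; growth vs 1992 (3263.80) = 11.36%.
1994: real = 4139.7/1.005 = 4119.10; growth vs 1993 (3634.71) = 13.33%.

1994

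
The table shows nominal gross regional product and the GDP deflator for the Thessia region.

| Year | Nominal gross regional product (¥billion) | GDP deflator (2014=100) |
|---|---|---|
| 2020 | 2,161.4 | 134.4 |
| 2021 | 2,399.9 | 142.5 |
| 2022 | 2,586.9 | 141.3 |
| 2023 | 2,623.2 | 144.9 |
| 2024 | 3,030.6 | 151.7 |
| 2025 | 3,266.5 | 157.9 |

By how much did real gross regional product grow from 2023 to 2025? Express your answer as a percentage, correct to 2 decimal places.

Real gross regional product 2023 = 2623.2/1.449 = 1810.35.
Real gross regional product 2025 = 3266.5/1.579 = 2068.71.
Change = 2068.71/1810.35 − 1 = 0.1427.

14.27%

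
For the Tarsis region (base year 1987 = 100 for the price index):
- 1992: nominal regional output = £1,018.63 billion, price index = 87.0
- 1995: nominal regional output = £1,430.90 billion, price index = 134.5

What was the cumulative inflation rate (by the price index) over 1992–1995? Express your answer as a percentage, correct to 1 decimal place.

Price-level change = 134.5 / 87.0 − 1 = 0.5460.

54.6%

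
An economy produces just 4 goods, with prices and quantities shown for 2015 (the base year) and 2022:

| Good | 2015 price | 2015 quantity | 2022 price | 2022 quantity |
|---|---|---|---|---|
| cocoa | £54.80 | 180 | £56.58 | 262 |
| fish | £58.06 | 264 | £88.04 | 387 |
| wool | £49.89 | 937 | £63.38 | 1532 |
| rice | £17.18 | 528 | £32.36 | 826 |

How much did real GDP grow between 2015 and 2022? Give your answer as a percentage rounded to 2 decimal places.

Real GDP 2015 = Nominal GDP 2015 = 54.80·180 + 58.06·264 + 49.89·937 + 17.18·528 = 81009.81.
Real GDP 2022 (at 2015 prices) = 54.80·262 + 58.06·387 + 49.89·1532 + 17.18·826 = 127448.98.
Real growth = 127448.98/81009.81 − 1 = 0.5733.

57.33%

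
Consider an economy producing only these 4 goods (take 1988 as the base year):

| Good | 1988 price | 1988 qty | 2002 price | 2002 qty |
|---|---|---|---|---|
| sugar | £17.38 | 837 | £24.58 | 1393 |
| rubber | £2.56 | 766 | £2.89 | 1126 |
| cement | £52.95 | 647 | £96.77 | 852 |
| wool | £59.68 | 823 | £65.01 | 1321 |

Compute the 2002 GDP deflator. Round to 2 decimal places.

Nominal GDP 2002 = 24.58·1393 + 2.89·1126 + 96.77·852 + 65.01·1321 = 205820.33.
Real GDP 2002 (at 1988 prices) = 17.38·1393 + 2.56·1126 + 52.95·852 + 59.68·1321 = 151043.58.
Deflator = Nominal/Real × 100 = 205820.33/151043.58 × 100 = 136.266.

136.27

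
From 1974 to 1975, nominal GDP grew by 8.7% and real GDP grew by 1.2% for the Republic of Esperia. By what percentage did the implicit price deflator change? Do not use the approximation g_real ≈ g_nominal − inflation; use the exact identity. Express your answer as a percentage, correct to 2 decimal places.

(1 + g_nom) = (1 + g_real)(1 + π), so π = 1.0870 / 1.0120 − 1 = 0.07411.

7.41%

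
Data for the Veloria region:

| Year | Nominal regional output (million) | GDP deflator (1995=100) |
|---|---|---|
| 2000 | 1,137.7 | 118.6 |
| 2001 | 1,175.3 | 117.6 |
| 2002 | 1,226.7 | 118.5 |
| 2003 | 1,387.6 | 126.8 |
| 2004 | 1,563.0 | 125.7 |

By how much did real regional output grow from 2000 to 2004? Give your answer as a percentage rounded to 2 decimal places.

29.62%

Real regional output 2000 = 1137.7/1.186 = 959.27.
Real regional output 2004 = 1563.0/1.257 = 1243.44.
Change = 1243.44/959.27 − 1 = 0.2962.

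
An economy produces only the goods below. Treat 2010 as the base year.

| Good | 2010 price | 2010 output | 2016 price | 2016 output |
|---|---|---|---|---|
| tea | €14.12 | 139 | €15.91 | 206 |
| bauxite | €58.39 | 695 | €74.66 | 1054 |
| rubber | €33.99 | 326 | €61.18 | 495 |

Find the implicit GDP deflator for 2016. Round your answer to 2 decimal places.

Nominal GDP 2016 = 15.91·206 + 74.66·1054 + 61.18·495 = 112253.20.
Real GDP 2016 (at 2010 prices) = 14.12·206 + 58.39·1054 + 33.99·495 = 81276.83.
Deflator = Nominal/Real × 100 = 112253.20/81276.83 × 100 = 138.112.

138.11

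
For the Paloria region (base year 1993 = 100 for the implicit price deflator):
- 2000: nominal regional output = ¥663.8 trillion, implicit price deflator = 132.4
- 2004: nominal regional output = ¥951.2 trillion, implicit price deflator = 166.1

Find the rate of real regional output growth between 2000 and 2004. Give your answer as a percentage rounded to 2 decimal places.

14.22%

Deflate each year: 2000 → 663.8/1.324 = 501.36; 2004 → 951.2/1.661 = 572.67.
So real regional output changed by 572.67/501.36 − 1 = 0.1422, i.e. 14.22%.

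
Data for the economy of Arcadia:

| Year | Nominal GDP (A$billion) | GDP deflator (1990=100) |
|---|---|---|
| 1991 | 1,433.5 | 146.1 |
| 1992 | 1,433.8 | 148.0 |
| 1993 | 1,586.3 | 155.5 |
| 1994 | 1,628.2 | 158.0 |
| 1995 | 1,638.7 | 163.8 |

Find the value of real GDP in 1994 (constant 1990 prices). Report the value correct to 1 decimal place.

A$1,030.5 billion

Real GDP 1994 = 1628.2 / 1.580 = 1030.51.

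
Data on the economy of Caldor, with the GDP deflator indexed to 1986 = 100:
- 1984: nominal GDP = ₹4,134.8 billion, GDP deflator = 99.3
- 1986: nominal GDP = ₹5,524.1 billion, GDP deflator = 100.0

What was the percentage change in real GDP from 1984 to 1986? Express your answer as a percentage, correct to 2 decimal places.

Real GDP 1984 = 4134.8 / 0.993 = 4163.95.
Real GDP 1986 = 5524.1 / 1.000 = 5524.10.
Real growth = 5524.10 / 4163.95 − 1 = 0.3266.

32.66%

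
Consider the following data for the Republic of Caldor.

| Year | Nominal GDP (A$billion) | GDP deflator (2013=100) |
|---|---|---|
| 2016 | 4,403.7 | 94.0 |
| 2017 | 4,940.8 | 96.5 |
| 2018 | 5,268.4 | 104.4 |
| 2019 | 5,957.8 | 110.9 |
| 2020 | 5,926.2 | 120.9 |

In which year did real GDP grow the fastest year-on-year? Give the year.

2017: real = 4940.8/0.965 = 5120.00; growth vs 2016 (4684.79) = 9.29%.
2018: real = 5268.4/1.044 = 5046.36; growth vs 2017 (5120.00) = -1.44%.
2019: real = 5957.8/1.109 = 5372.23; growth vs 2018 (5046.36) = 6.46%.
2020: real = 5926.2/1.209 = 4901.74; growth vs 2019 (5372.23) = -8.76%.

2017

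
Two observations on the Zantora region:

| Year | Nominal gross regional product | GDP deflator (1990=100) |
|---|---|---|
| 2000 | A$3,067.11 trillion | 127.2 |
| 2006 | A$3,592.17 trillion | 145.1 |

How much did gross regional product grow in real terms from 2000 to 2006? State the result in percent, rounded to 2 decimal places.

Real gross regional product 2000 = 3067.11 / 1.272 = 2411.25.
Real gross regional product 2006 = 3592.17 / 1.451 = 2475.65.
Real growth = 2475.65 / 2411.25 − 1 = 0.0267.

2.67%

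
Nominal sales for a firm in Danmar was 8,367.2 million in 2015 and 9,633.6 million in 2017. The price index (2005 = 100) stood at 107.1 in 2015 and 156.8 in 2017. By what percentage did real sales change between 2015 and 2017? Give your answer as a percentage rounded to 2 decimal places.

-21.36%

Deflate each year: 2015 → 8367.2/1.071 = 7812.51; 2017 → 9633.6/1.568 = 6143.88.
So real sales changed by 6143.88/7812.51 − 1 = -0.2136, i.e. -21.36%.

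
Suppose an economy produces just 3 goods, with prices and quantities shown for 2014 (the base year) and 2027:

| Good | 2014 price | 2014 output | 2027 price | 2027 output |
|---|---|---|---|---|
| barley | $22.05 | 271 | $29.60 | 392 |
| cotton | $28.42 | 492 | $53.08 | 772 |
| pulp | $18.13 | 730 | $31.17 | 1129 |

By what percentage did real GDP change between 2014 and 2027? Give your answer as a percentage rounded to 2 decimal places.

53.80%

Real GDP 2014 = Nominal GDP 2014 = 22.05·271 + 28.42·492 + 18.13·730 = 33193.09.
Real GDP 2027 (at 2014 prices) = 22.05·392 + 28.42·772 + 18.13·1129 = 51052.61.
Real growth = 51052.61/33193.09 − 1 = 0.5380.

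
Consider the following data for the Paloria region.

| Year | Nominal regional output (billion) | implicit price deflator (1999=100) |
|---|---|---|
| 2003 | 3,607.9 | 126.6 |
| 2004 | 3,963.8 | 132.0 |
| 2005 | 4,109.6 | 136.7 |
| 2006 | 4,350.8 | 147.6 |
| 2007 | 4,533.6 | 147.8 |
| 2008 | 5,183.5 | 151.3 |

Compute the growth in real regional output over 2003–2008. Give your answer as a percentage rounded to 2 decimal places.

20.22%

Real regional output 2003 = 3607.9/1.266 = 2849.84.
Real regional output 2008 = 5183.5/1.513 = 3425.97.
Change = 3425.97/2849.84 − 1 = 0.2022.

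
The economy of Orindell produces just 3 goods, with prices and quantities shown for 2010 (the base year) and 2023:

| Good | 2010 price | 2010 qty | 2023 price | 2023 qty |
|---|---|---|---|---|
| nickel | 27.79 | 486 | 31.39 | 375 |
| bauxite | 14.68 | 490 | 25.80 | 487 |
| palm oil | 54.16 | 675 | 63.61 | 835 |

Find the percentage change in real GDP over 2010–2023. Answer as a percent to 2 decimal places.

Real GDP 2010 = Nominal GDP 2010 = 27.79·486 + 14.68·490 + 54.16·675 = 57257.14.
Real GDP 2023 (at 2010 prices) = 27.79·375 + 14.68·487 + 54.16·835 = 62794.01.
Real growth = 62794.01/57257.14 − 1 = 0.0967.

9.67%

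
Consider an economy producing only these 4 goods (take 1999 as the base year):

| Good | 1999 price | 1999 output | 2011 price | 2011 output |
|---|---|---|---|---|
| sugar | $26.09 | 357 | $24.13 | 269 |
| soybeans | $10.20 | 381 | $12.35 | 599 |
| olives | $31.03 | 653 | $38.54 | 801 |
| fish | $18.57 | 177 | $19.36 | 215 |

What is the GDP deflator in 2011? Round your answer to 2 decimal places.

Nominal GDP 2011 = 24.13·269 + 12.35·599 + 38.54·801 + 19.36·215 = 48921.56.
Real GDP 2011 (at 1999 prices) = 26.09·269 + 10.20·599 + 31.03·801 + 18.57·215 = 41975.59.
Deflator = Nominal/Real × 100 = 48921.56/41975.59 × 100 = 116.548.

116.55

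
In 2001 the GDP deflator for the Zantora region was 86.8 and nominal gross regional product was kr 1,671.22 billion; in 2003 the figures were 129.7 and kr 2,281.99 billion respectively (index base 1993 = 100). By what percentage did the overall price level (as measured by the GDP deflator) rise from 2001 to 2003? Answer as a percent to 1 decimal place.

49.4%

Price-level change = 129.7 / 86.8 − 1 = 0.4942.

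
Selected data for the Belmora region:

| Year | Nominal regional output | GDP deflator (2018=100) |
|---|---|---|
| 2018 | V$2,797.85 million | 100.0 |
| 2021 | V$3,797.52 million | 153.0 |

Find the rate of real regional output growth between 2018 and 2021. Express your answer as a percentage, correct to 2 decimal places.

Deflate each year: 2018 → 2797.85/1.000 = 2797.85; 2021 → 3797.52/1.530 = 2482.04.
So real regional output changed by 2482.04/2797.85 − 1 = -0.1129, i.e. -11.29%.

-11.29%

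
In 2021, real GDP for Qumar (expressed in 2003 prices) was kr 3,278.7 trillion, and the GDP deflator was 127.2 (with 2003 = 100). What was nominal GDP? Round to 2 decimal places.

Nominal GDP = Real × (GDP deflator/100) = 3278.7 × 1.272 = 4170.51.

kr 4,170.51 trillion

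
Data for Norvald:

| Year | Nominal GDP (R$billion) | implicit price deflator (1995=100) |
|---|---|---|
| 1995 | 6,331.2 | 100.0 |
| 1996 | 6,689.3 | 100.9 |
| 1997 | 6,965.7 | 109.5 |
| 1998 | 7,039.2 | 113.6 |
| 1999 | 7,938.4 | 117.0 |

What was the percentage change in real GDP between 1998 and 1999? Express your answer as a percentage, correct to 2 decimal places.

Real GDP 1998 = 7039.2/1.136 = 6196.48.
Real GDP 1999 = 7938.4/1.170 = 6784.96.
Change = 6784.96/6196.48 − 1 = 0.0950.

9.50%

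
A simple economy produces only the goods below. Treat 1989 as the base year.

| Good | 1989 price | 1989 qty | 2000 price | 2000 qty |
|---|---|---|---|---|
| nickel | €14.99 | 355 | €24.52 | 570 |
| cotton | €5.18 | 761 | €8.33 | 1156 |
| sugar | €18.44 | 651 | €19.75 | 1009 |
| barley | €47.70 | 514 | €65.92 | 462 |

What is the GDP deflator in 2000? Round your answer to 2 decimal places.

134.10

Nominal GDP 2000 = 24.52·570 + 8.33·1156 + 19.75·1009 + 65.92·462 = 73988.67.
Real GDP 2000 (at 1989 prices) = 14.99·570 + 5.18·1156 + 18.44·1009 + 47.70·462 = 55175.74.
Deflator = Nominal/Real × 100 = 73988.67/55175.74 × 100 = 134.096.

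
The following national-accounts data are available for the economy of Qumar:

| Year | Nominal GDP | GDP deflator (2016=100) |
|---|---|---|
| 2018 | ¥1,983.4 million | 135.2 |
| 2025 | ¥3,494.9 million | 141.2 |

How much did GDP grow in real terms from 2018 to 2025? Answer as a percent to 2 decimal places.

68.72%

Real GDP 2018 = 1983.4 / 1.352 = 1467.01.
Real GDP 2025 = 3494.9 / 1.412 = 2475.14.
Real growth = 2475.14 / 1467.01 − 1 = 0.6872.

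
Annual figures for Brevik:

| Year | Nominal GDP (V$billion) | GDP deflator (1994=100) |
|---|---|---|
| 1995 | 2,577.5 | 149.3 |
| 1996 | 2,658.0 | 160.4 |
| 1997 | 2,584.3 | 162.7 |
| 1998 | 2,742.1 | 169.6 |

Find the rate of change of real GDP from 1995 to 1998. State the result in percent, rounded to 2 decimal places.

Real GDP 1995 = 2577.5/1.493 = 1726.39.
Real GDP 1998 = 2742.1/1.696 = 1616.80.
Change = 1616.80/1726.39 − 1 = -0.0635.

-6.35%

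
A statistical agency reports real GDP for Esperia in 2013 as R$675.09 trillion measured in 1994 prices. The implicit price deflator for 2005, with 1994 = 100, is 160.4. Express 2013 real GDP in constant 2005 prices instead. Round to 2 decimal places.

R$1,082.84 trillion

Real GDP in 2005 prices = Real GDP in 1994 prices × (P_2005/P_1994) = 675.09 × 1.604 = 1082.84.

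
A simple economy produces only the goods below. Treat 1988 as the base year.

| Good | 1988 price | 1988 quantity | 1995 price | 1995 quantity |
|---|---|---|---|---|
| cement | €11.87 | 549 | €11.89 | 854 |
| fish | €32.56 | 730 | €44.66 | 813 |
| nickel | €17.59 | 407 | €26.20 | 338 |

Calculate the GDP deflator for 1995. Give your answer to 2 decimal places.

Nominal GDP 1995 = 11.89·854 + 44.66·813 + 26.20·338 = 55318.24.
Real GDP 1995 (at 1988 prices) = 11.87·854 + 32.56·813 + 17.59·338 = 42553.68.
Deflator = Nominal/Real × 100 = 55318.24/42553.68 × 100 = 129.996.

130.00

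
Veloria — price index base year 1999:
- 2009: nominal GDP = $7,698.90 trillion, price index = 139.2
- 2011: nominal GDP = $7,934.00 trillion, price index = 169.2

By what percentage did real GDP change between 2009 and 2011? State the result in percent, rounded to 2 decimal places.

Deflate each year: 2009 → 7698.90/1.392 = 5530.82; 2011 → 7934.00/1.692 = 4689.13.
So real GDP changed by 4689.13/5530.82 − 1 = -0.1522, i.e. -15.22%.

-15.22%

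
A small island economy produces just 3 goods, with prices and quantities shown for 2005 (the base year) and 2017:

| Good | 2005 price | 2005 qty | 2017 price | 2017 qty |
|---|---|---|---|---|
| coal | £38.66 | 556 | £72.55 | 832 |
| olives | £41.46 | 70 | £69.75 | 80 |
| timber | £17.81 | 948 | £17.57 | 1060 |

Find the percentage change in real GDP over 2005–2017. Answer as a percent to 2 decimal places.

31.68%

Real GDP 2005 = Nominal GDP 2005 = 38.66·556 + 41.46·70 + 17.81·948 = 41281.04.
Real GDP 2017 (at 2005 prices) = 38.66·832 + 41.46·80 + 17.81·1060 = 54360.52.
Real growth = 54360.52/41281.04 − 1 = 0.3168.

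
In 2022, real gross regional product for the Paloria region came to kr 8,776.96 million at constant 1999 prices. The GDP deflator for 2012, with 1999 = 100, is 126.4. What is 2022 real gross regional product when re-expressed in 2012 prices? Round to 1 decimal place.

Real gross regional product in 2012 prices = Real gross regional product in 1999 prices × (P_2012/P_1999) = 8776.96 × 1.264 = 11094.08.

kr 11,094.1 million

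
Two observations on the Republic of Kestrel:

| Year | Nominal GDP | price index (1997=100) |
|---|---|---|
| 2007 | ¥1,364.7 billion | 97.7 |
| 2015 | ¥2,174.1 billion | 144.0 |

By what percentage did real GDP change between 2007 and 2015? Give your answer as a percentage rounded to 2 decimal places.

Deflate each year: 2007 → 1364.7/0.977 = 1396.83; 2015 → 2174.1/1.440 = 1509.79.
So real GDP changed by 1509.79/1396.83 − 1 = 0.0809, i.e. 8.09%.

8.09%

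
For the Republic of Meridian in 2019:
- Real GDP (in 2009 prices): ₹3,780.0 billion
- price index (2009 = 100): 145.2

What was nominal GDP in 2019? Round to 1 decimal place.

₹5,488.6 billion

Nominal GDP = Real × (price index/100) = 3780.0 × 1.452 = 5488.56.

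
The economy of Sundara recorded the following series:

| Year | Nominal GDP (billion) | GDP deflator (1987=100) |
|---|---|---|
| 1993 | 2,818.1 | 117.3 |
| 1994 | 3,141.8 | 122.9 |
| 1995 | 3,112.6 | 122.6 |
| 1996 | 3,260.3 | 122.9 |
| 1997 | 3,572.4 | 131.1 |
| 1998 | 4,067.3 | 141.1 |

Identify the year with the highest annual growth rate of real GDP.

1994: real = 3141.8/1.229 = 2556.39; growth vs 1993 (2402.47) = 6.41%.
1995: real = 3112.6/1.226 = 2538.83; growth vs 1994 (2556.39) = -0.69%.
1996: real = 3260.3/1.229 = 2652.81; growth vs 1995 (2538.83) = 4.49%.
1997: real = 3572.4/1.311 = 2724.94; growth vs 1996 (2652.81) = 2.72%.
1998: real = 4067.3/1.411 = 2882.57; growth vs 1997 (2724.94) = 5.78%.

1994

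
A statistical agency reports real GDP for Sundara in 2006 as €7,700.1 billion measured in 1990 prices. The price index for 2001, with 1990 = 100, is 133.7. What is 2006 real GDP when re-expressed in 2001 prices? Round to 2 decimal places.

€10,295.03 billion

Real GDP in 2001 prices = Real GDP in 1990 prices × (P_2001/P_1990) = 7700.1 × 1.337 = 10295.03.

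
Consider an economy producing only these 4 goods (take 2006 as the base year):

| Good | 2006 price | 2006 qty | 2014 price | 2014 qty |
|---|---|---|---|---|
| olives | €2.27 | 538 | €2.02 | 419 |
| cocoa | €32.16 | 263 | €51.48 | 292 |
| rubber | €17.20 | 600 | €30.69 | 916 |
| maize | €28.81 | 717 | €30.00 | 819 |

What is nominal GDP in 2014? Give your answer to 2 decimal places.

Nominal GDP 2014 = Σ (p_2014 × q_2014) = 2.02·419 + 51.48·292 + 30.69·916 + 30.00·819 = 68560.58.

€68560.58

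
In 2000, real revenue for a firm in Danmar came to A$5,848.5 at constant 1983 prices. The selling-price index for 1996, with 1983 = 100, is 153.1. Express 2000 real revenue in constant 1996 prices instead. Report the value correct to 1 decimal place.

Real revenue in 1996 prices = Real revenue in 1983 prices × (P_1996/P_1983) = 5848.5 × 1.531 = 8954.05.

A$8,954.1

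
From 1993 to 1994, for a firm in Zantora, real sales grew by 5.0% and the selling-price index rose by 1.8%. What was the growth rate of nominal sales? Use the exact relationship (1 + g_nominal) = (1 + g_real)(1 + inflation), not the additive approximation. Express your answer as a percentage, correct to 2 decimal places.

(1 + g_nom) = (1 + g_real)(1 + π) = 1.0500 × 1.0180 = 1.06890.

6.89%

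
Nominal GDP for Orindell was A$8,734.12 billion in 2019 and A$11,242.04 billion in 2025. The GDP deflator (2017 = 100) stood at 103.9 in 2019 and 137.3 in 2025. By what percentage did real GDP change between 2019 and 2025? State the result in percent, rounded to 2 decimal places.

-2.60%

Real GDP 2019 = 8734.12 / 1.039 = 8406.28.
Real GDP 2025 = 11242.04 / 1.373 = 8187.94.
Real growth = 8187.94 / 8406.28 − 1 = -0.0260.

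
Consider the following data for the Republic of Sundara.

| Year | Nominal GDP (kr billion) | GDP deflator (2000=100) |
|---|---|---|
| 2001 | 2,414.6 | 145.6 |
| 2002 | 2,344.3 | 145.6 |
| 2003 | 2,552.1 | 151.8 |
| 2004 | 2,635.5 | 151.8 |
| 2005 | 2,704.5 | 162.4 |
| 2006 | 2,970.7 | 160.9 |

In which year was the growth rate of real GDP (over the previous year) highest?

2006

2002: real = 2344.3/1.456 = 1610.10; growth vs 2001 (1658.38) = -2.91%.
2003: real = 2552.1/1.518 = 1681.23; growth vs 2002 (1610.10) = 4.42%.
2004: real = 2635.5/1.518 = 1736.17; growth vs 2003 (1681.23) = 3.27%.
2005: real = 2704.5/1.624 = 1665.33; growth vs 2004 (1736.17) = -4.08%.
2006: real = 2970.7/1.609 = 1846.30; growth vs 2005 (1665.33) = 10.87%.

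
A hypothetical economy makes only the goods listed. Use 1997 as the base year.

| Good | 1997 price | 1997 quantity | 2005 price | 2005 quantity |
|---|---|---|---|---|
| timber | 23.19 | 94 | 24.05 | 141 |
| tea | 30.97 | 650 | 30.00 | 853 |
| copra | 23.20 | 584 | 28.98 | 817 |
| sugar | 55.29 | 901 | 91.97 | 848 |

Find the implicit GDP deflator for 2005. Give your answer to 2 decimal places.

136.77

Nominal GDP 2005 = 24.05·141 + 30.00·853 + 28.98·817 + 91.97·848 = 130648.27.
Real GDP 2005 (at 1997 prices) = 23.19·141 + 30.97·853 + 23.20·817 + 55.29·848 = 95527.52.
Deflator = Nominal/Real × 100 = 130648.27/95527.52 × 100 = 136.765.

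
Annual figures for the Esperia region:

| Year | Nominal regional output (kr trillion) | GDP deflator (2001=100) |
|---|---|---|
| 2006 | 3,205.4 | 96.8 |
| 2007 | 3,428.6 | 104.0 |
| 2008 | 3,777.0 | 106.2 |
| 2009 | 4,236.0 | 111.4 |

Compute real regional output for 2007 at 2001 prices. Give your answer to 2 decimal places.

Real regional output 2007 = 3428.6 / 1.040 = 3296.73.

kr 3,296.73 trillion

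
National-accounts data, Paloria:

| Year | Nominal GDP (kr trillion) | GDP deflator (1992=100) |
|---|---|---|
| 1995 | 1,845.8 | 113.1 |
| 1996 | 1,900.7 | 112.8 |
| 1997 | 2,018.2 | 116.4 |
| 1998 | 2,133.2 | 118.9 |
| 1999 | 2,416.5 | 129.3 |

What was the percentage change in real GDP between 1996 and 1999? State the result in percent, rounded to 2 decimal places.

Real GDP 1996 = 1900.7/1.128 = 1685.02.
Real GDP 1999 = 2416.5/1.293 = 1868.91.
Change = 1868.91/1685.02 − 1 = 0.1091.

10.91%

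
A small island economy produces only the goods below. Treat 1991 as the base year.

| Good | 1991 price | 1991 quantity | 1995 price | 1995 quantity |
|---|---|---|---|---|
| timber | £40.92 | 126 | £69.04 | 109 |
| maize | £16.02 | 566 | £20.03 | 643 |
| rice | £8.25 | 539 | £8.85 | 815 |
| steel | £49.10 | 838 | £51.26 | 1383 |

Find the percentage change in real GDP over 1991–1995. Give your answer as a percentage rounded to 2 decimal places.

49.44%

Real GDP 1991 = Nominal GDP 1991 = 40.92·126 + 16.02·566 + 8.25·539 + 49.10·838 = 59815.79.
Real GDP 1995 (at 1991 prices) = 40.92·109 + 16.02·643 + 8.25·815 + 49.10·1383 = 89390.19.
Real growth = 89390.19/59815.79 − 1 = 0.4944.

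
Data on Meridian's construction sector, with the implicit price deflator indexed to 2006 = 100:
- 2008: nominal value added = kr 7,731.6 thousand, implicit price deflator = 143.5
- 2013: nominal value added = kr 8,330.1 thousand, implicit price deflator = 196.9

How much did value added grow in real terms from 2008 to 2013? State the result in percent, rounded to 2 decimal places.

Real value added 2008 = 7731.6 / 1.435 = 5387.87.
Real value added 2013 = 8330.1 / 1.969 = 4230.62.
Real growth = 4230.62 / 5387.87 − 1 = -0.2148.

-21.48%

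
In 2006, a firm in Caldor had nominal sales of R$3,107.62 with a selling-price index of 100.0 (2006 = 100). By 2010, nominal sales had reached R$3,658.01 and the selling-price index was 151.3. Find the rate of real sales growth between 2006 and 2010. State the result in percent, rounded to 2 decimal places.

Deflate each year: 2006 → 3107.62/1.000 = 3107.62; 2010 → 3658.01/1.513 = 2417.72.
So real sales changed by 2417.72/3107.62 − 1 = -0.2220, i.e. -22.20%.

-22.20%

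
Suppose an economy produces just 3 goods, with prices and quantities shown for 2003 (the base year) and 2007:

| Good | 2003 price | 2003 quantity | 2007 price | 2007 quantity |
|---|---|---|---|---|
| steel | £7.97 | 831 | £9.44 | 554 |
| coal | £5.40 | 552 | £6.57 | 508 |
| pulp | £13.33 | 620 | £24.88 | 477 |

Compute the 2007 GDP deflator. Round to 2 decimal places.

151.18

Nominal GDP 2007 = 9.44·554 + 6.57·508 + 24.88·477 = 20435.08.
Real GDP 2007 (at 2003 prices) = 7.97·554 + 5.40·508 + 13.33·477 = 13516.99.
Deflator = Nominal/Real × 100 = 20435.08/13516.99 × 100 = 151.181.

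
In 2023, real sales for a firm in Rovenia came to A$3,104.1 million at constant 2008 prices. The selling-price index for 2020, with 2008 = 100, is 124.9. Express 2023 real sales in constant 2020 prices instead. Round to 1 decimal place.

A$3,877.0 million

Real sales in 2020 prices = Real sales in 2008 prices × (P_2020/P_2008) = 3104.1 × 1.249 = 3877.02.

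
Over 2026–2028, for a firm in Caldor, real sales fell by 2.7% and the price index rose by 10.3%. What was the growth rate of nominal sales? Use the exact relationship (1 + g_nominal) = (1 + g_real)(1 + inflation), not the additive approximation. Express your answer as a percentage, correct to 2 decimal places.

7.32%

(1 + g_nom) = (1 + g_real)(1 + π) = 0.9730 × 1.1030 = 1.07322.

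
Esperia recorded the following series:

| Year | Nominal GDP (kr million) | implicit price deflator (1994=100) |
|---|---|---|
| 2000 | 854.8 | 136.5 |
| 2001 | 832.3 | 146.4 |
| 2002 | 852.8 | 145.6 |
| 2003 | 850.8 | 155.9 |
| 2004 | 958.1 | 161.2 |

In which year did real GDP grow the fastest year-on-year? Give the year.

2001: real = 832.3/1.464 = 568.51; growth vs 2000 (626.23) = -9.22%.
2002: real = 852.8/1.456 = 585.71; growth vs 2001 (568.51) = 3.03%.
2003: real = 850.8/1.559 = 545.73; growth vs 2002 (585.71) = -6.83%.
2004: real = 958.1/1.612 = 594.35; growth vs 2003 (545.73) = 8.91%.

2004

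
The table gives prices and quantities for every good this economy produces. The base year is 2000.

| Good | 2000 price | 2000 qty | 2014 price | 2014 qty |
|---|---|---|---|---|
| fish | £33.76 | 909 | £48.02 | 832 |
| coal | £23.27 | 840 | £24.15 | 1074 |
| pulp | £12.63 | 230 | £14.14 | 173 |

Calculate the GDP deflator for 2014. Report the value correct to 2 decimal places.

123.65

Nominal GDP 2014 = 48.02·832 + 24.15·1074 + 14.14·173 = 68335.96.
Real GDP 2014 (at 2000 prices) = 33.76·832 + 23.27·1074 + 12.63·173 = 55265.29.
Deflator = Nominal/Real × 100 = 68335.96/55265.29 × 100 = 123.651.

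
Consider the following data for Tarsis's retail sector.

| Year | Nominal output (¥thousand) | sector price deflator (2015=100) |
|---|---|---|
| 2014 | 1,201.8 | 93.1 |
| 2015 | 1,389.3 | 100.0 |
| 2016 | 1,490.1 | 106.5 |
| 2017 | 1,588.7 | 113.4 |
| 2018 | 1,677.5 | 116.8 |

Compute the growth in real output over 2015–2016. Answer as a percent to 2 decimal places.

Real output 2015 = 1389.3/1.000 = 1389.30.
Real output 2016 = 1490.1/1.065 = 1399.15.
Change = 1399.15/1389.30 − 1 = 0.0071.

0.71%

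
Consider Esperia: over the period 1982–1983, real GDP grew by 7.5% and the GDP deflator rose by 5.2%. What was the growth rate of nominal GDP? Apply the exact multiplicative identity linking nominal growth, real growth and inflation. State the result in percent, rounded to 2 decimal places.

(1 + g_nom) = (1 + g_real)(1 + π) = 1.0750 × 1.0520 = 1.13090.

13.09%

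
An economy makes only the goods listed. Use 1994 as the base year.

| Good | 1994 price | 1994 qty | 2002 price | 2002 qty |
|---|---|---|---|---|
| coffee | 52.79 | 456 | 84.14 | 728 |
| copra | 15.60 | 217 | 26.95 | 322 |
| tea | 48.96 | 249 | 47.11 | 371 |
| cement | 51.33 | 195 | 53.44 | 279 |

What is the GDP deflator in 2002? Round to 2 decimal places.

134.74

Nominal GDP 2002 = 84.14·728 + 26.95·322 + 47.11·371 + 53.44·279 = 102319.39.
Real GDP 2002 (at 1994 prices) = 52.79·728 + 15.60·322 + 48.96·371 + 51.33·279 = 75939.55.
Deflator = Nominal/Real × 100 = 102319.39/75939.55 × 100 = 134.738.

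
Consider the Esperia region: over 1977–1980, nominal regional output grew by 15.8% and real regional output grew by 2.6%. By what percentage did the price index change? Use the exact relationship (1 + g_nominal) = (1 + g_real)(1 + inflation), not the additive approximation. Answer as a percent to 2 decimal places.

12.87%

(1 + g_nom) = (1 + g_real)(1 + π), so π = 1.1580 / 1.0260 − 1 = 0.12865.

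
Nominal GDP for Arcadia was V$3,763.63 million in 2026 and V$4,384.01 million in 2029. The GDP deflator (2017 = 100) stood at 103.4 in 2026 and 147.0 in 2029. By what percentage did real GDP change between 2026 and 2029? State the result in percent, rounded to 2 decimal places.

Real GDP 2026 = 3763.63 / 1.034 = 3639.87.
Real GDP 2029 = 4384.01 / 1.470 = 2982.32.
Real growth = 2982.32 / 3639.87 − 1 = -0.1807.

-18.07%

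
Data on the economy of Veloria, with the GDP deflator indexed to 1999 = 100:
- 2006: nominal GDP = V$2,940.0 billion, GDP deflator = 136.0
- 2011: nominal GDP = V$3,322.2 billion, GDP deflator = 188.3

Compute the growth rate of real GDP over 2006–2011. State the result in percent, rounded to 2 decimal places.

Deflate each year: 2006 → 2940.0/1.360 = 2161.76; 2011 → 3322.2/1.883 = 1764.31.
So real GDP changed by 1764.31/2161.76 − 1 = -0.1839, i.e. -18.39%.

-18.39%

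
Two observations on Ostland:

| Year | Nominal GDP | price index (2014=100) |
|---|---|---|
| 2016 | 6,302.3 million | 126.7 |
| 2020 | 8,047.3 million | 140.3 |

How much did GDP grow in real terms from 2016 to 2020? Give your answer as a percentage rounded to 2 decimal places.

Real GDP 2016 = 6302.3 / 1.267 = 4974.19.
Real GDP 2020 = 8047.3 / 1.403 = 5735.78.
Real growth = 5735.78 / 4974.19 − 1 = 0.1531.

15.31%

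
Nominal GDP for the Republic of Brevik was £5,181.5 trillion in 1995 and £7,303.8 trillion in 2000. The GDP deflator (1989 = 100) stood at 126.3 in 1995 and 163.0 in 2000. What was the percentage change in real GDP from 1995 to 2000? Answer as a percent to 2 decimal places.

Real GDP 1995 = 5181.5 / 1.263 = 4102.53.
Real GDP 2000 = 7303.8 / 1.630 = 4480.86.
Real growth = 4480.86 / 4102.53 − 1 = 0.0922.

9.22%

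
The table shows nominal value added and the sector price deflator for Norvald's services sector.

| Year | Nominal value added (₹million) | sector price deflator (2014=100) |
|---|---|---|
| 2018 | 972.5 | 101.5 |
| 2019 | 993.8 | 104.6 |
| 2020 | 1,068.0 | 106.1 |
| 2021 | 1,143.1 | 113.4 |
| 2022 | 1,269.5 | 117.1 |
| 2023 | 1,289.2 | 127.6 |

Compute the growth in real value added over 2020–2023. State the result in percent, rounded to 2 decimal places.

Real value added 2020 = 1068.0/1.061 = 1006.60.
Real value added 2023 = 1289.2/1.276 = 1010.34.
Change = 1010.34/1006.60 − 1 = 0.0037.

0.37%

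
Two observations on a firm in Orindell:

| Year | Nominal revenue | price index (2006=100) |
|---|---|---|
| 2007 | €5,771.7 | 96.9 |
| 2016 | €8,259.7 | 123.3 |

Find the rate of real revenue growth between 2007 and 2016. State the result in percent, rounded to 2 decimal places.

12.47%

Real revenue 2007 = 5771.7 / 0.969 = 5956.35.
Real revenue 2016 = 8259.7 / 1.233 = 6698.86.
Real growth = 6698.86 / 5956.35 − 1 = 0.1247.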